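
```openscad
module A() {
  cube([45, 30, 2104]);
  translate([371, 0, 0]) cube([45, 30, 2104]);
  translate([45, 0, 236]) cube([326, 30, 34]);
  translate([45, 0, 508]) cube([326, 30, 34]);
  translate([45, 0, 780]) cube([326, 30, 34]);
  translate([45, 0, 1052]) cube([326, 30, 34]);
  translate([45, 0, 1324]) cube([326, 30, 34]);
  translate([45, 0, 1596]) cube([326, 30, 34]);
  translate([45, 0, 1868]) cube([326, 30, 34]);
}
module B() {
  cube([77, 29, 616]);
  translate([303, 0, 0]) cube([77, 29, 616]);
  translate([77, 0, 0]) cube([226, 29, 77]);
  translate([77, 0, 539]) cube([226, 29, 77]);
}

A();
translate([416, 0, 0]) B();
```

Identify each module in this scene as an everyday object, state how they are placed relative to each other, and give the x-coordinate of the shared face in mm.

The ladder's +x face and the picture frame's −x face are both at x = 416 mm.

A is a ladder. B is a picture frame. The picture frame is against the ladder's +x side, with their −y faces flush. The x-coordinate of the shared face is 416 mm.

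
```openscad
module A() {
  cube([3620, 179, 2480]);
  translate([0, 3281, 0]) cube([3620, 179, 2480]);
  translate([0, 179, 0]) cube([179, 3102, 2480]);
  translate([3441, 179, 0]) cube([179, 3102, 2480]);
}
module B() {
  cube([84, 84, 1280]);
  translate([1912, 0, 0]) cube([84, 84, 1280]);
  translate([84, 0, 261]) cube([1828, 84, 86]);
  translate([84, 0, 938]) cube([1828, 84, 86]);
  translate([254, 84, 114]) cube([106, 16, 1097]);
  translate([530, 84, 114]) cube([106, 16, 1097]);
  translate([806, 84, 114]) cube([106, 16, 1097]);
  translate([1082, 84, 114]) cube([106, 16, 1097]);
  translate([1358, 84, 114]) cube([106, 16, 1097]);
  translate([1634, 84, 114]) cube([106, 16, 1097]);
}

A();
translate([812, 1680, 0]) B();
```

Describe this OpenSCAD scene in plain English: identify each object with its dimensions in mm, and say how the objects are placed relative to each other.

A is a box-shaped house frame (walls only): outside footprint 3620×3460 mm, wall height 2480 mm, wall thickness 179 mm. The two y-facing walls run the full x-width; the two x-facing walls fit between the inner faces of the y-facing walls.

B is a fence section. Two 84×84 mm posts, 1280 mm tall, stand on the floor with a clear span of 1828 mm between their inner faces. Two horizontal rails of 84×86 mm section span the gap between the posts with their undersides at z = 261 mm and z = 938 mm, flush with the posts' −y face. 6 pickets, each 106 mm wide, 16 mm thick and 1097 mm tall, are fixed to the +y face of the rails with their bottoms at z = 114 mm, evenly spaced across the span with equal gaps (rounded down to the nearest mm) at the −x end and between each pair — any rounding remainder accumulates at the +x end.

The fence section sits inside the house frame, centred.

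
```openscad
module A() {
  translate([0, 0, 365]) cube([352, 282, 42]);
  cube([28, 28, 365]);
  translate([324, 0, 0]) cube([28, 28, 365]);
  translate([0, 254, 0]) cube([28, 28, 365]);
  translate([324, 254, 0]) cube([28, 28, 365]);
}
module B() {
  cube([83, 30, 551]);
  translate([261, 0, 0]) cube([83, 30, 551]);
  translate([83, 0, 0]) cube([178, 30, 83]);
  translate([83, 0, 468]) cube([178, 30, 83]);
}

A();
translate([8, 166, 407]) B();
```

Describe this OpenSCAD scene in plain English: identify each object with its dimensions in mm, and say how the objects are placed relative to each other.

A is a four-legged stool. The seat is 352×282 mm, 42 mm thick, top at z = 407 mm. It stands on four square legs, each 28×28 mm in cross-section, from z = 0 to the seat underside, each flush with a corner of the seat.

B is a picture frame with a 178×385 mm rectangular opening (x by z) and a uniform 83 mm border on every side. Frame depth is 30 mm along y. It is built from two vertical stiles running the full outside height and two horizontal rails spanning the gap between the stiles.

The picture frame is on top of the stool.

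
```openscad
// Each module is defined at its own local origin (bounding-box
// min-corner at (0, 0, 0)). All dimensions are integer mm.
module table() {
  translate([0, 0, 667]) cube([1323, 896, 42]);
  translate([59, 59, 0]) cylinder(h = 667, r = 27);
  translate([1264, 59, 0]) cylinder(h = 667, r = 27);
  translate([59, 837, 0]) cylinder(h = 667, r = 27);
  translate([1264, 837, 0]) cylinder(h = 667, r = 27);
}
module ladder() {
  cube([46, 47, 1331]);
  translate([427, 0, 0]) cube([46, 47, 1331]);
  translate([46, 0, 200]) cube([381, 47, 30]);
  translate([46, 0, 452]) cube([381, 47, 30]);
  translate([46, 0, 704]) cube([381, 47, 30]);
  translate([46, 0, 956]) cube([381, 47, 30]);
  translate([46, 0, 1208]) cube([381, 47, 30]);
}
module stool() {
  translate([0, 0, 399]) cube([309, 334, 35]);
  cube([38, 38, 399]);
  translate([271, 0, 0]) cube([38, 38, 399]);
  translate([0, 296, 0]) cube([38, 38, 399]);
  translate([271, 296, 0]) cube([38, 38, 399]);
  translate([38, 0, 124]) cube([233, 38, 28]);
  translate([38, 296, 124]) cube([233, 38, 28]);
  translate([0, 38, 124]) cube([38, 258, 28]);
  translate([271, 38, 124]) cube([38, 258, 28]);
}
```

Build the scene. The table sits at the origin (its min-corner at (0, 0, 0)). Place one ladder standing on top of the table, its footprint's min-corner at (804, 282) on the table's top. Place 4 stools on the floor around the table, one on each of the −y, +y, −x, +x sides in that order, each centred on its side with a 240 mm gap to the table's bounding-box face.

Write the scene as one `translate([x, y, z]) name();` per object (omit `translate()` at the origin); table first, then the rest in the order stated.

table();
translate([804, 282, 709]) ladder();
translate([507, -574, 0]) stool();
translate([507, 1136, 0]) stool();
translate([-549, 281, 0]) stool();
translate([1563, 281, 0]) stool();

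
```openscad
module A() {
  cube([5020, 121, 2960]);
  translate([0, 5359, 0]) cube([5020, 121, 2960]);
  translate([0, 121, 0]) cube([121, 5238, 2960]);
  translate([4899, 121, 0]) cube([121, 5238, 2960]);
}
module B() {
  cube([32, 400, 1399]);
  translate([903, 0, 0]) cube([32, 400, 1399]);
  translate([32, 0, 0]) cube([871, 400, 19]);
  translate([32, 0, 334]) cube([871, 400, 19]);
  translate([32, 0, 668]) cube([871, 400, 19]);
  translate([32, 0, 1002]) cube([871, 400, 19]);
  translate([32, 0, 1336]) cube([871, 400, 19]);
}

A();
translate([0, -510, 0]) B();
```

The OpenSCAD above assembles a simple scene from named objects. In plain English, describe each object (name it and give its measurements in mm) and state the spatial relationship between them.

A is a box-shaped house frame (walls only): outside footprint 5020×5480 mm, wall height 2960 mm, wall thickness 121 mm. The two y-facing walls run the full x-width; the two x-facing walls fit between the inner faces of the y-facing walls.

B is a bookshelf 935 mm wide overall, 400 mm deep and 1399 mm tall. The two sides are 32 mm thick vertical panels. 5 horizontal shelves of 19 mm thickness span between the inner faces of the sides; the lowest shelf sits on the floor and shelves are stacked with a clear vertical gap of 315 mm between each pair.

The bookshelf is on the floor beside the house frame on its −y side.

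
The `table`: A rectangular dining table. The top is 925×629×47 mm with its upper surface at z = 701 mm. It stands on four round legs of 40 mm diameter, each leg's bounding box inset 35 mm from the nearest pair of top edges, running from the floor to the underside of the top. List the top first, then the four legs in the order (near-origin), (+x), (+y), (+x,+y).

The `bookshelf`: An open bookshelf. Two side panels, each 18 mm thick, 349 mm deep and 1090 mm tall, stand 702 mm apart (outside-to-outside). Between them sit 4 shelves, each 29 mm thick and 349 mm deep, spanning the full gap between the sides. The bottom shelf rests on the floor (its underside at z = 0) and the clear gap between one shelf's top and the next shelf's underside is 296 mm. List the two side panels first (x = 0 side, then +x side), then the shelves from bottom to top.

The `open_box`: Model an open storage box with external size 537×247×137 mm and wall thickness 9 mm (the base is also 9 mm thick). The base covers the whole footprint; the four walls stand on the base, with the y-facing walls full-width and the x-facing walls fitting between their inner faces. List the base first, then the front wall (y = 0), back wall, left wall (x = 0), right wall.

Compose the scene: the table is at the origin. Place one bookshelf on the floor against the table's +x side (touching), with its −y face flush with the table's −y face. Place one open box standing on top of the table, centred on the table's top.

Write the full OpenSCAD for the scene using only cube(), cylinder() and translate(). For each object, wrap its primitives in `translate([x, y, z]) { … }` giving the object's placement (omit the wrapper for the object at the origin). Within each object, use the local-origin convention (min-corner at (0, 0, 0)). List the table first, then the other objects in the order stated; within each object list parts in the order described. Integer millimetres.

translate([0, 0, 654]) cube([925, 629, 47]);
translate([55, 55, 0]) cylinder(h = 654, r = 20);
translate([870, 55, 0]) cylinder(h = 654, r = 20);
translate([55, 574, 0]) cylinder(h = 654, r = 20);
translate([870, 574, 0]) cylinder(h = 654, r = 20);
translate([925, 0, 0]) {
  cube([18, 349, 1090]);
  translate([684, 0, 0]) cube([18, 349, 1090]);
  translate([18, 0, 0]) cube([666, 349, 29]);
  translate([18, 0, 325]) cube([666, 349, 29]);
  translate([18, 0, 650]) cube([666, 349, 29]);
  translate([18, 0, 975]) cube([666, 349, 29]);
}
translate([194, 191, 701]) {
  cube([537, 247, 9]);
  translate([0, 0, 9]) cube([537, 9, 128]);
  translate([0, 238, 9]) cube([537, 9, 128]);
  translate([0, 9, 9]) cube([9, 229, 128]);
  translate([528, 9, 9]) cube([9, 229, 128]);
}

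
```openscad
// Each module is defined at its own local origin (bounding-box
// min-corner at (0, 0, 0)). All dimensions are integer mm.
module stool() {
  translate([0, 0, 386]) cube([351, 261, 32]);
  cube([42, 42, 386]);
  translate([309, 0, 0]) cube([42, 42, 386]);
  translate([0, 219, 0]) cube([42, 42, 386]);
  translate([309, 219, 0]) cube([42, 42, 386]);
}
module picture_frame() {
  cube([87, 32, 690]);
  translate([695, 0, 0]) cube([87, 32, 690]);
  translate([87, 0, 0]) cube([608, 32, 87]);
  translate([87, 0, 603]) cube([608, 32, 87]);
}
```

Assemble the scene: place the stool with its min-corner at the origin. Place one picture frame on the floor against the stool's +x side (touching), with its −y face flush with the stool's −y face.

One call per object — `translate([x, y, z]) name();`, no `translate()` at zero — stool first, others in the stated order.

stool();
translate([351, 0, 0]) picture_frame();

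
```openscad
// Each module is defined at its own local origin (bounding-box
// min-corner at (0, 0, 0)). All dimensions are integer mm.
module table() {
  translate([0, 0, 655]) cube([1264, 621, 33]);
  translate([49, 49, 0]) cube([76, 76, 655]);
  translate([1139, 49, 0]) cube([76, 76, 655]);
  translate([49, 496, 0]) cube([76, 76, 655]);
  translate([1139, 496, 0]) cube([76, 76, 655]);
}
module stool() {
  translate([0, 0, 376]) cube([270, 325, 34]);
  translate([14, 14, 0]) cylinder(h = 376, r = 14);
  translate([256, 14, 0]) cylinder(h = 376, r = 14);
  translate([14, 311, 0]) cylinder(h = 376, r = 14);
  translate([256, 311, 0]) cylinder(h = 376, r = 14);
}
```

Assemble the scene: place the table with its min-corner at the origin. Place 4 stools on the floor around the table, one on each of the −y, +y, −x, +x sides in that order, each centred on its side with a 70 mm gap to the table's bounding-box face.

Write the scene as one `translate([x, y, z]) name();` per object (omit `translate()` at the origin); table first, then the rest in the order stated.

table();
translate([497, -395, 0]) stool();
translate([497, 691, 0]) stool();
translate([-340, 148, 0]) stool();
translate([1334, 148, 0]) stool();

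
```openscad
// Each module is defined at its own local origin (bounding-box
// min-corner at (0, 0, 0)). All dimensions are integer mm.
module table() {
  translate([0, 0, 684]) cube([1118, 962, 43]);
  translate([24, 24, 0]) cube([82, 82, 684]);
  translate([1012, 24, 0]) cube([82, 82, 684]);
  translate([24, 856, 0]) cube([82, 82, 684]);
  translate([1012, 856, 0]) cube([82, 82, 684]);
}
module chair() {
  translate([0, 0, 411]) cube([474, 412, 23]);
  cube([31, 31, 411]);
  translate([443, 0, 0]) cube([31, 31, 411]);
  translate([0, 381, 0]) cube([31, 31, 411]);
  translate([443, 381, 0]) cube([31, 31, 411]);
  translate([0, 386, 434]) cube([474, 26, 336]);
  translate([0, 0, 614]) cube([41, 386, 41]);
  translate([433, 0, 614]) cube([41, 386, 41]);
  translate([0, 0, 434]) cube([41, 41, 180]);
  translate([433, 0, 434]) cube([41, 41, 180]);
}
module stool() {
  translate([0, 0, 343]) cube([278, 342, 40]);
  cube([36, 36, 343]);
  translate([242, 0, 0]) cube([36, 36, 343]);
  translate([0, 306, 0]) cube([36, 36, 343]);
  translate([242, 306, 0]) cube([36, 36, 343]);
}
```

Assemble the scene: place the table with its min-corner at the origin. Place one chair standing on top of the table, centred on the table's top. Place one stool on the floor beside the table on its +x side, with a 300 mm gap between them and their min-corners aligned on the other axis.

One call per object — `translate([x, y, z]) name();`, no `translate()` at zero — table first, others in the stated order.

table();
translate([322, 275, 727]) chair();
translate([1418, 0, 0]) stool();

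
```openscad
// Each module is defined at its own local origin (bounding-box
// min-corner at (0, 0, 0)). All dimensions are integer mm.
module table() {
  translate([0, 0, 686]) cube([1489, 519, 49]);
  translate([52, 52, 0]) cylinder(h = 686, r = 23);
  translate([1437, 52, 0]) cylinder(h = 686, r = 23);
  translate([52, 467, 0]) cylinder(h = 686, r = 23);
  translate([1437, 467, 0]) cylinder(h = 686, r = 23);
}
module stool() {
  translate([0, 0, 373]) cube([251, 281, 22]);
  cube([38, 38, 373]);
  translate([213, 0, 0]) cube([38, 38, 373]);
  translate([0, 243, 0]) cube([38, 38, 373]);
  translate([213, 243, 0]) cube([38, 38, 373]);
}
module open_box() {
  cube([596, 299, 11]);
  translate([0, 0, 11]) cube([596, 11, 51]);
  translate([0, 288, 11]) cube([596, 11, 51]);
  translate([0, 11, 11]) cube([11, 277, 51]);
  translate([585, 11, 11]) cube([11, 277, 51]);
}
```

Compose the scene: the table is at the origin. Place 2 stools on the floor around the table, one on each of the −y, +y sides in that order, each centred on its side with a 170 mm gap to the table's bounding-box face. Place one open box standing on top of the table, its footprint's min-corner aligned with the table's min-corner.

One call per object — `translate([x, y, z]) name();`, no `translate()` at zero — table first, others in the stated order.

table();
translate([619, -451, 0]) stool();
translate([619, 689, 0]) stool();
translate([0, 0, 735]) open_box();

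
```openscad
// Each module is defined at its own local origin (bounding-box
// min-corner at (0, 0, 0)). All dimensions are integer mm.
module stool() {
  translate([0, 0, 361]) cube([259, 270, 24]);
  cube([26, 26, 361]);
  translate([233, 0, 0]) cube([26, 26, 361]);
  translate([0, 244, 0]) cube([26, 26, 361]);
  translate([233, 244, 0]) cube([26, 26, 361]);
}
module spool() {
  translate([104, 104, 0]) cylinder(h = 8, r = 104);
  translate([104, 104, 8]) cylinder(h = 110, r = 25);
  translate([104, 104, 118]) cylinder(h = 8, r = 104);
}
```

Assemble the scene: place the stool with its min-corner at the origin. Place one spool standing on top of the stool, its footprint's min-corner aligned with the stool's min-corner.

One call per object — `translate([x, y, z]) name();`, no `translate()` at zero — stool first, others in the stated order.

stool();
translate([0, 0, 385]) spool();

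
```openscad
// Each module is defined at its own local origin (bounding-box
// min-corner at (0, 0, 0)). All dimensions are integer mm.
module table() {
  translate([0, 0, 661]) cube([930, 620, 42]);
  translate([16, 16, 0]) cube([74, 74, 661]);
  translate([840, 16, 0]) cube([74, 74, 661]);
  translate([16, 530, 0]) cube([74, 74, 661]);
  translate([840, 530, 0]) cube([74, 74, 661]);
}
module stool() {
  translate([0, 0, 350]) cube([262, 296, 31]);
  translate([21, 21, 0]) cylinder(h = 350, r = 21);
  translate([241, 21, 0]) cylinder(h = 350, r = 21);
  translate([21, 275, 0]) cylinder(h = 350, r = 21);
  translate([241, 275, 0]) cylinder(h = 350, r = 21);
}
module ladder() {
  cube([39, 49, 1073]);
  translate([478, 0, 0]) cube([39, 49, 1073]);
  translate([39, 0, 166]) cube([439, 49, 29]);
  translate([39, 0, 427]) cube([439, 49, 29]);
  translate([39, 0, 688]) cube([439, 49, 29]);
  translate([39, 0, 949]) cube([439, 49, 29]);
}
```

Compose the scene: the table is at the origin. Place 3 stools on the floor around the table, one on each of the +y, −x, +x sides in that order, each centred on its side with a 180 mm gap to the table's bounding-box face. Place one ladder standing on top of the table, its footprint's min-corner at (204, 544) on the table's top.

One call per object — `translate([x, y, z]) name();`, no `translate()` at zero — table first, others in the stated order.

table();
translate([334, 800, 0]) stool();
translate([-442, 162, 0]) stool();
translate([1110, 162, 0]) stool();
translate([204, 544, 703]) ladder();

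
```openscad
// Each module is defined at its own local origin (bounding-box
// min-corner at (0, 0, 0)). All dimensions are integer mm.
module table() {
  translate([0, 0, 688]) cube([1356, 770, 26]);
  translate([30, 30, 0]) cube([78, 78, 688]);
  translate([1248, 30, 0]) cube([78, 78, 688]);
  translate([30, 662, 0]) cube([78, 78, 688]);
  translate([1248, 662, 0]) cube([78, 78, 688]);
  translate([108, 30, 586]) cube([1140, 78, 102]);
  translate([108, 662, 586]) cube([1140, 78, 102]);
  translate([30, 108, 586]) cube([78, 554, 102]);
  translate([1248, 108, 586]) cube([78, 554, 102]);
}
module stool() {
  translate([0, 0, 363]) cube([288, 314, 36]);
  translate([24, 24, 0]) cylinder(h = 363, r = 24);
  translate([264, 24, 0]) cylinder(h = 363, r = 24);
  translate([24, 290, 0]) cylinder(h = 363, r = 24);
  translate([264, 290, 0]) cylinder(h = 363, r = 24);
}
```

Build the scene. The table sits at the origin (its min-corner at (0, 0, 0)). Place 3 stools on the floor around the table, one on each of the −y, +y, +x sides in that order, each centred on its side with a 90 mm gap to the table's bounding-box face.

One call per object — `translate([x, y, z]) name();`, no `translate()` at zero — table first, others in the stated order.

table();
translate([534, -404, 0]) stool();
translate([534, 860, 0]) stool();
translate([1446, 228, 0]) stool();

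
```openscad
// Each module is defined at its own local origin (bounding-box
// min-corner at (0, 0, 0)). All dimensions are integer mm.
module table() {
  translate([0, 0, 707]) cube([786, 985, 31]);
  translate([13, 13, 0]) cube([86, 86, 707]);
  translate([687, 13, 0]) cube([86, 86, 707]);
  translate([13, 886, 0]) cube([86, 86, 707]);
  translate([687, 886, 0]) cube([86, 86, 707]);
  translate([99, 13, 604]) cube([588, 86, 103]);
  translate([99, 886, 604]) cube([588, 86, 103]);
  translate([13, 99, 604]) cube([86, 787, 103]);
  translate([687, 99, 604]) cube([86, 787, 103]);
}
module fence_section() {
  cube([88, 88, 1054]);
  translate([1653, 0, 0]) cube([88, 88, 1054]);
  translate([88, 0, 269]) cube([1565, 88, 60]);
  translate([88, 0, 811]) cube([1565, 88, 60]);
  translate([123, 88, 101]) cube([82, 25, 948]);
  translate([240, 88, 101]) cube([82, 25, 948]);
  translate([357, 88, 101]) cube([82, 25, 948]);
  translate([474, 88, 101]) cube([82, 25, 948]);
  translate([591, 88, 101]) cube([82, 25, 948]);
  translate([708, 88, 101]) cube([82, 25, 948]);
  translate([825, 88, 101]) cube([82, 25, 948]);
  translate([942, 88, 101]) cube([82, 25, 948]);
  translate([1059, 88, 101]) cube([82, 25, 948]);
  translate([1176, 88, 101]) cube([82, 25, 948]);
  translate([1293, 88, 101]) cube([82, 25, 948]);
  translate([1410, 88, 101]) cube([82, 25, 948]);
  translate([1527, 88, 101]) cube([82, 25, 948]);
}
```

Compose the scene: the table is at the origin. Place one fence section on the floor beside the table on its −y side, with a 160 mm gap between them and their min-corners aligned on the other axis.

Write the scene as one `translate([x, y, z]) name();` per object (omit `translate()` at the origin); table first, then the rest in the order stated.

table();
translate([0, -273, 0]) fence_section();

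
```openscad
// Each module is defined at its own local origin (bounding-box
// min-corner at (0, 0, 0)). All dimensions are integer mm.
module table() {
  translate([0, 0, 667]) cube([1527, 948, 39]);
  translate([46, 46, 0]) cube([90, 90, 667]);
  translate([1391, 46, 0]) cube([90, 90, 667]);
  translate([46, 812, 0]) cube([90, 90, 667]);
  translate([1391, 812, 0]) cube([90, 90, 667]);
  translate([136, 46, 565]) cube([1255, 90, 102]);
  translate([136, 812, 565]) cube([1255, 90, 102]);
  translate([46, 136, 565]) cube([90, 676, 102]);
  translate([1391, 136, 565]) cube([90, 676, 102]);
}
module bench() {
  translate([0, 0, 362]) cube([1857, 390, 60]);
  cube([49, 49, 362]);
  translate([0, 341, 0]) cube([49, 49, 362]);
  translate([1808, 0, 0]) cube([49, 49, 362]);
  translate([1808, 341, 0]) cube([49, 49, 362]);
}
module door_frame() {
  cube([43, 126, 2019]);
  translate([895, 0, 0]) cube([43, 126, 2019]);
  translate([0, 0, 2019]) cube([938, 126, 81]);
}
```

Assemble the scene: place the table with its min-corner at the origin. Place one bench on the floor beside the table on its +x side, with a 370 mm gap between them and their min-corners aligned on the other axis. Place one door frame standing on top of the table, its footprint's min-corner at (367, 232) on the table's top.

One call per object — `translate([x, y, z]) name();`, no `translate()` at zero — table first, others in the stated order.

table();
translate([1897, 0, 0]) bench();
translate([367, 232, 706]) door_frame();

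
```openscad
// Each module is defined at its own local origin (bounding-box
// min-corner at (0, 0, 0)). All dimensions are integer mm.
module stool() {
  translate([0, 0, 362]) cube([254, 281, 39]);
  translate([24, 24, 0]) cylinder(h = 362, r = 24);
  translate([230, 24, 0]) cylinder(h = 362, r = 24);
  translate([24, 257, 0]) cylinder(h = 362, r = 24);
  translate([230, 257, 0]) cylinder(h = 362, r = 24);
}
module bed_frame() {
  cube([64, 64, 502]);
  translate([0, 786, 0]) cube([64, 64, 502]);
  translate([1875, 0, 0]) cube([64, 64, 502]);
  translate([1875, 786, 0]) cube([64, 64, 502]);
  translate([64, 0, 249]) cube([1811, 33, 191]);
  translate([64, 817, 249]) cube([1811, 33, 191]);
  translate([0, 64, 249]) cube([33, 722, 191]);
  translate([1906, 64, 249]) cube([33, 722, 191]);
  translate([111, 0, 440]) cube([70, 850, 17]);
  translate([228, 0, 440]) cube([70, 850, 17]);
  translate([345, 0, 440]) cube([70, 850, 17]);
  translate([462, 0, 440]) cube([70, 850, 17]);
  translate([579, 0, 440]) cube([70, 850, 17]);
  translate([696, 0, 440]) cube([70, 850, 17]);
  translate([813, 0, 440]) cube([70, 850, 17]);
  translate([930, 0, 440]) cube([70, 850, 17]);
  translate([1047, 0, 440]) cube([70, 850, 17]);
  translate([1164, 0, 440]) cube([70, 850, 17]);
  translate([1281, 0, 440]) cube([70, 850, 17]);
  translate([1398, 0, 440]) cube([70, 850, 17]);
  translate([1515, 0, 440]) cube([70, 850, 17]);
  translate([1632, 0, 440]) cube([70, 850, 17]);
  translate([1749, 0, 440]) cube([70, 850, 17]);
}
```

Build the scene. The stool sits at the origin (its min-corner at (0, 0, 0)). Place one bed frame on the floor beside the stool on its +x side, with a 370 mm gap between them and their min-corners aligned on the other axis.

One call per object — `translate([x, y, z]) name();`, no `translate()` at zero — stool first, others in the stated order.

stool();
translate([624, 0, 0]) bed_frame();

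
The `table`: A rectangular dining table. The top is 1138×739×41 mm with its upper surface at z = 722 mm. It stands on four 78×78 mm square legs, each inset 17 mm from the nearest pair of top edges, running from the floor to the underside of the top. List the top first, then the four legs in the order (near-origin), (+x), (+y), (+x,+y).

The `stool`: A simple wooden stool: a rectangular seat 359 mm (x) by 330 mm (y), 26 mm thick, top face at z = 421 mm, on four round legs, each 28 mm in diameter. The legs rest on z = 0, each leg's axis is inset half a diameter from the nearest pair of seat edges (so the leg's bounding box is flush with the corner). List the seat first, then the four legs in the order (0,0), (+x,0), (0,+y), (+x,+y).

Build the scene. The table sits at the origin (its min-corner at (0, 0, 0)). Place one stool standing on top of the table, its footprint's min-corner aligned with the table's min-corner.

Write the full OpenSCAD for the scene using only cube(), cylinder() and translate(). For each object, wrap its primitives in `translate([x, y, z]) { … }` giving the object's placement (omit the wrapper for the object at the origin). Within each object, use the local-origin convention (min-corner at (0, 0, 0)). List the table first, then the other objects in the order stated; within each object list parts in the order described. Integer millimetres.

translate([0, 0, 681]) cube([1138, 739, 41]);
translate([17, 17, 0]) cube([78, 78, 681]);
translate([1043, 17, 0]) cube([78, 78, 681]);
translate([17, 644, 0]) cube([78, 78, 681]);
translate([1043, 644, 0]) cube([78, 78, 681]);
translate([0, 0, 722]) {
  translate([0, 0, 395]) cube([359, 330, 26]);
  translate([14, 14, 0]) cylinder(h = 395, r = 14);
  translate([345, 14, 0]) cylinder(h = 395, r = 14);
  translate([14, 316, 0]) cylinder(h = 395, r = 14);
  translate([345, 316, 0]) cylinder(h = 395, r = 14);
}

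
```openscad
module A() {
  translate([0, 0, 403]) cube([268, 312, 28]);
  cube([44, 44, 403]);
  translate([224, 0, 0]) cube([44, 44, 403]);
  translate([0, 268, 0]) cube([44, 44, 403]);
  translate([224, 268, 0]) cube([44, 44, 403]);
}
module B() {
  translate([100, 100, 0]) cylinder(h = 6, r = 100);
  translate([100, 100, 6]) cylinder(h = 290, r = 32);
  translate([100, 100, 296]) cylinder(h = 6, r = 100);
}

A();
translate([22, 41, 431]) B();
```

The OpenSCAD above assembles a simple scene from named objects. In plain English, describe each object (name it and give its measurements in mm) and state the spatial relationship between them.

A is a four-legged stool. The seat is 268×312 mm, 28 mm thick, top at z = 431 mm. It stands on four square legs, each 44×44 mm in cross-section, from z = 0 to the seat underside, each flush with a corner of the seat.

B is a spool: two coaxial disc flanges of radius 100 mm and thickness 6 mm, joined by a core cylinder of radius 32 mm and height 290 mm. The lower flange rests on z = 0 and the three cylinders share a vertical axis.

The spool is on top of the stool.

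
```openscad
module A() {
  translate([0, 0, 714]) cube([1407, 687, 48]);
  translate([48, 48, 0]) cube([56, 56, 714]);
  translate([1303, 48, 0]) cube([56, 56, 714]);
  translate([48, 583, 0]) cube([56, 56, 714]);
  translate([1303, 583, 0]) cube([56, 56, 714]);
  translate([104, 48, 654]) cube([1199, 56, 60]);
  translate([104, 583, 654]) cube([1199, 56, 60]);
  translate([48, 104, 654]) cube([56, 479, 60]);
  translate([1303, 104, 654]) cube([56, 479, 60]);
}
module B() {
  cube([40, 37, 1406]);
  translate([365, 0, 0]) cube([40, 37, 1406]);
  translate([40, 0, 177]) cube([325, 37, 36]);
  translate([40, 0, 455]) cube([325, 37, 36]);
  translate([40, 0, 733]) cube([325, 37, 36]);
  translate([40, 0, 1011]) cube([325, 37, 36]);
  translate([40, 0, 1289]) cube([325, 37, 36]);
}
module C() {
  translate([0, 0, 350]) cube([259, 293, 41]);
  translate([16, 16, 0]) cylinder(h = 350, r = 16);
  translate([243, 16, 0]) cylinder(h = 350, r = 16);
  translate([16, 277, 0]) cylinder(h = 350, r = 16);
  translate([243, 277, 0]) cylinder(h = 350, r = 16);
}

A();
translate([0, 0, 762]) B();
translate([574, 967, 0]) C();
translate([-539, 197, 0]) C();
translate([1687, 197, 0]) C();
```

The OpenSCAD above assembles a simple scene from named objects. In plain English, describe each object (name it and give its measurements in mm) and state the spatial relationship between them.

A is a table: top 1407 mm (x) × 687 mm (y), 48 mm thick, upper face at z = 762 mm, on four 56×56 mm square legs, each inset 48 mm from the nearest pair of top edges, running from z = 0 to the bottom of the top. Four apron rails, 56 mm thick and 60 mm tall, run between adjacent legs with their top edges flush with the underside of the top and their outer faces flush with the legs' outer faces.

B is a straight ladder. Two 40×37 mm vertical rails, 1406 mm tall, stand 405 mm apart (outside-to-outside) with their front faces coplanar on the −y side. 5 rungs, each 37 mm deep and 36 mm tall, span between the inner faces of the rails, front faces flush with the rails. The lowest rung's underside is at z = 177 mm and rungs are spaced 278 mm apart (underside to underside).

C is a simple wooden stool: a rectangular seat 259 mm (x) by 293 mm (y), 41 mm thick, top face at z = 391 mm, on four round legs, each 32 mm in diameter. The legs rest on z = 0, each leg's axis is inset half a diameter from the nearest pair of seat edges (so the leg's bounding box is flush with the corner).

The ladder is on top of the table. Three stools sit around the table at the +y, −x, +x sides.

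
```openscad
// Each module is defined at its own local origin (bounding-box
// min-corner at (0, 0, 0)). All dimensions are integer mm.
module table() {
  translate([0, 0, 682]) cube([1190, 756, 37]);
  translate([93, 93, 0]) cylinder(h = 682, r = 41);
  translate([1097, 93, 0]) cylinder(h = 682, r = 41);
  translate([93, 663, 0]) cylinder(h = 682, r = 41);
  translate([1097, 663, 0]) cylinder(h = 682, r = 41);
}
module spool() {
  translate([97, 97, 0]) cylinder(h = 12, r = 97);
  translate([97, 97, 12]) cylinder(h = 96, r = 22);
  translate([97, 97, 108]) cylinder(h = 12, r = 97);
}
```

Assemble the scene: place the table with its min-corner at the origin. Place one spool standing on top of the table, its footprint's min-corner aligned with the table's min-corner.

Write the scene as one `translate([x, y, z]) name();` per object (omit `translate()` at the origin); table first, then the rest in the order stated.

table();
translate([0, 0, 719]) spool();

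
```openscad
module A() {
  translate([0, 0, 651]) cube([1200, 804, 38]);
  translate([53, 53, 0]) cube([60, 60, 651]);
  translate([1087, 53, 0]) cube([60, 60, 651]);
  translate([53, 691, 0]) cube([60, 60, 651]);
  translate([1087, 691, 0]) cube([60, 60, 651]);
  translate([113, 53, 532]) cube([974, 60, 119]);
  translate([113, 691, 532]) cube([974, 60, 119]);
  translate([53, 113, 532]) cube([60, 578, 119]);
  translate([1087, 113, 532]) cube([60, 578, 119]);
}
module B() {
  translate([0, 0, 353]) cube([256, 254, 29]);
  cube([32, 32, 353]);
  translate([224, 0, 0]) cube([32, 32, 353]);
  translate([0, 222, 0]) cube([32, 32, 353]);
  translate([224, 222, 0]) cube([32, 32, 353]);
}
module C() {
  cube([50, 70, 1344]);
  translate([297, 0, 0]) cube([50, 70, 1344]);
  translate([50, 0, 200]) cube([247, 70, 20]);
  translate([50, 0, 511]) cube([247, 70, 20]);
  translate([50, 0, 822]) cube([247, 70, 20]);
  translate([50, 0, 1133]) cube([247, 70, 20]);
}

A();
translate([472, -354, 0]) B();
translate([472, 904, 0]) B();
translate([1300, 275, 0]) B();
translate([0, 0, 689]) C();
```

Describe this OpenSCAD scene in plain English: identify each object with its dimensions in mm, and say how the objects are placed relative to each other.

A is a table: top 1200 mm (x) × 804 mm (y), 38 mm thick, upper face at z = 689 mm, on four 60×60 mm square legs, each inset 53 mm from the nearest pair of top edges, running from z = 0 to the bottom of the top. Four apron rails, 60 mm thick and 119 mm tall, run between adjacent legs with their top edges flush with the underside of the top and their outer faces flush with the legs' outer faces.

B is a four-legged stool. The seat is a 256×254×29 mm slab whose top surface is at z = 382 mm; four square legs, each 32×32 mm in cross-section, run from the floor (z = 0) to the underside of the seat, each flush with a corner of the seat.

C is a straight ladder. Two 50×70 mm vertical rails, 1344 mm tall, stand 347 mm apart (outside-to-outside) with their front faces coplanar on the −y side. 4 rungs, each 70 mm deep and 20 mm tall, span between the inner faces of the rails, front faces flush with the rails. The lowest rung's underside is at z = 200 mm and rungs are spaced 311 mm apart (underside to underside).

Three stools sit around the table at the −y, +y, +x sides. The ladder is on top of the table.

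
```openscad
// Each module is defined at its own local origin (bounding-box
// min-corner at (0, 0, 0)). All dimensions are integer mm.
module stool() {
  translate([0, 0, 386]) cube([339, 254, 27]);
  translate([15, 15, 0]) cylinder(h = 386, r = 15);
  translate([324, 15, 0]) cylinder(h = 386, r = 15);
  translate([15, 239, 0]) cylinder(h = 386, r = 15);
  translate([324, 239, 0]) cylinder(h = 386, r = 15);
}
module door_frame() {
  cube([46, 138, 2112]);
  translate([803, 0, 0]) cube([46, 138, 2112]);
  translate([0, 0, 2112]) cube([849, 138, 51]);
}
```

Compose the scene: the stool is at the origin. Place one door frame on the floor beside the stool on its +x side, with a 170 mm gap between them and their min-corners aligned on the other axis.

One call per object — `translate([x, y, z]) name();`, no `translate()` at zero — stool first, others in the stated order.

stool();
translate([509, 0, 0]) door_frame();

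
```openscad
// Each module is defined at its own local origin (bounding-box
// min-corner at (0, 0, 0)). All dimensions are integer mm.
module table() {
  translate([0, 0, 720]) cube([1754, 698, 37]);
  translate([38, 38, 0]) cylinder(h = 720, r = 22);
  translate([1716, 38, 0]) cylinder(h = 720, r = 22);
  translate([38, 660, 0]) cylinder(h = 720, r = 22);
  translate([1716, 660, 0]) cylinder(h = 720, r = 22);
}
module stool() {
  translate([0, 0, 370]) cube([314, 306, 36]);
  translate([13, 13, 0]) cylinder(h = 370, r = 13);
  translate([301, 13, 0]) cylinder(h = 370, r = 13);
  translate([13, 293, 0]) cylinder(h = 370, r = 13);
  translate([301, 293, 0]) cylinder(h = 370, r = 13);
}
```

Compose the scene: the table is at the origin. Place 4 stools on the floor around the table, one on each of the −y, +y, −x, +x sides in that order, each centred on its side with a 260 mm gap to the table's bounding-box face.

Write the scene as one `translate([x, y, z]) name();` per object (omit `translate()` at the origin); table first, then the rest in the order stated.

table();
translate([720, -566, 0]) stool();
translate([720, 958, 0]) stool();
translate([-574, 196, 0]) stool();
translate([2014, 196, 0]) stool();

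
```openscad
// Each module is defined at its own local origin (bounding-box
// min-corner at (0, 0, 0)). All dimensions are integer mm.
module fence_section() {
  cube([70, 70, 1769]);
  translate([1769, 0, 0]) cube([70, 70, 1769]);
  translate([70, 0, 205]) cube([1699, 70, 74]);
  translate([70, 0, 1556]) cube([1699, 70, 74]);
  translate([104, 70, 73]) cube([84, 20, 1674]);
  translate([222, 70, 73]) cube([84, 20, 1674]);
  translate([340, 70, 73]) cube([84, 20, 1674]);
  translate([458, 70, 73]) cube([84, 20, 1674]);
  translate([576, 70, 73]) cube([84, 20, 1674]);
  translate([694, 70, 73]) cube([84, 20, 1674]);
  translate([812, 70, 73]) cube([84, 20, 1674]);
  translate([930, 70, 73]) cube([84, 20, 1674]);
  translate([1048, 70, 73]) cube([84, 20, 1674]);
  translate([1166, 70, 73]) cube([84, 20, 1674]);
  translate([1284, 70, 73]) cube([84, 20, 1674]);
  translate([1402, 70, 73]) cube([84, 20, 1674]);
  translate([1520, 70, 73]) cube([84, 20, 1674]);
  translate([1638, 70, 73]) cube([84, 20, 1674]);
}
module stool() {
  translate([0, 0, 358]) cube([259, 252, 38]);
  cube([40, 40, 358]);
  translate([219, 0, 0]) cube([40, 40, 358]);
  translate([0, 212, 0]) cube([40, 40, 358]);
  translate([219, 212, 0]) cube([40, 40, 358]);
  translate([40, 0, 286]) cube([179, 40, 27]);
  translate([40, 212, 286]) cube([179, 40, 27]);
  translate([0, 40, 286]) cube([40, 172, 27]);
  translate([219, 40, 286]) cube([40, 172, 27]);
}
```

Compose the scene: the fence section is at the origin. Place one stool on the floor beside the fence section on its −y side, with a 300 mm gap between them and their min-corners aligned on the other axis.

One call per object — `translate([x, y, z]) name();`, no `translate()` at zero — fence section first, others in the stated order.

fence_section();
translate([0, -552, 0]) stool();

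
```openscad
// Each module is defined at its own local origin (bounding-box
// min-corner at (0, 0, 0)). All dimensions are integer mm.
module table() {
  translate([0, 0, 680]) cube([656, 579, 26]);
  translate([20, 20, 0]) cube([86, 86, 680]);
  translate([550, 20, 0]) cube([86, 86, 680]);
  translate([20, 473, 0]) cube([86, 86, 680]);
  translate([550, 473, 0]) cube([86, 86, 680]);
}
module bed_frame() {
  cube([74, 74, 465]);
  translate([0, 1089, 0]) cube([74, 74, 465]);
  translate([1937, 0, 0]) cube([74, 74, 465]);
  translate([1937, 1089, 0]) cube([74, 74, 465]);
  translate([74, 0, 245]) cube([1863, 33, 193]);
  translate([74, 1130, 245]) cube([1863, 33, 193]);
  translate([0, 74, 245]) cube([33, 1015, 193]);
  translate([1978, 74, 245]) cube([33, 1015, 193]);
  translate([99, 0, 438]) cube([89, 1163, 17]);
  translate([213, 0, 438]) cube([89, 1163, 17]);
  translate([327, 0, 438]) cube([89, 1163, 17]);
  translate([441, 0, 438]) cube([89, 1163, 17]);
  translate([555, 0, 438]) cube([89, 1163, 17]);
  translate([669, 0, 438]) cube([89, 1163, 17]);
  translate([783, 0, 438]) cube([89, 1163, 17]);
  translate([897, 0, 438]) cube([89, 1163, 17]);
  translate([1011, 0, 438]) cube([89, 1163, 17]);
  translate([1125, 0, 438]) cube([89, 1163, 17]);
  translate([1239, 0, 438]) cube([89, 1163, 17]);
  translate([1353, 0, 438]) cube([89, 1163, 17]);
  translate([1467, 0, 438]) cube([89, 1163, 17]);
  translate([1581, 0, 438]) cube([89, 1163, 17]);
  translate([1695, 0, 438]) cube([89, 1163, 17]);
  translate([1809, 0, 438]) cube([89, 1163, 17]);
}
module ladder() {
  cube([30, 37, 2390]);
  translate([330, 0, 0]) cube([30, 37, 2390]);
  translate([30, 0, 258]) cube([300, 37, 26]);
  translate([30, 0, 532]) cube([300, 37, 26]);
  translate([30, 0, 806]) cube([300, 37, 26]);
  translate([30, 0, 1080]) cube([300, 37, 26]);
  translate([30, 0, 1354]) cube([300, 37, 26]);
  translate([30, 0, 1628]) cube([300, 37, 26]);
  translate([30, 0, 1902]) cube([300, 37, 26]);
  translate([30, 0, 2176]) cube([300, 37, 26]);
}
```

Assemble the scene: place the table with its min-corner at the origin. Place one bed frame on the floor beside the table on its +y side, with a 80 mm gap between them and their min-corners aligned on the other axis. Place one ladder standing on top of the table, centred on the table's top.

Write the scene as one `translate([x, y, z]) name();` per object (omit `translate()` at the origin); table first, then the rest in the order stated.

table();
translate([0, 659, 0]) bed_frame();
translate([148, 271, 706]) ladder();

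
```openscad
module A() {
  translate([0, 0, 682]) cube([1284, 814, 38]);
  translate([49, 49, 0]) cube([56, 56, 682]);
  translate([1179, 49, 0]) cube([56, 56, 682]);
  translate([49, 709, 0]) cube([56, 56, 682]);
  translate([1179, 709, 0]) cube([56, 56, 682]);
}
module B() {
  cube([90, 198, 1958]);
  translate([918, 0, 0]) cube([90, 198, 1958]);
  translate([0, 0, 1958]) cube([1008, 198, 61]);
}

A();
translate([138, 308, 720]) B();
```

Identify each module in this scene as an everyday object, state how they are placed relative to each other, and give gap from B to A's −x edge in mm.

The door frame's min-x is at 138; the table's min-x is 0; gap = 138 mm.

A is a table. B is a door frame. The door frame is on top of the table, centred. The gap from the door frame to the table's −x edge is 138 mm.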